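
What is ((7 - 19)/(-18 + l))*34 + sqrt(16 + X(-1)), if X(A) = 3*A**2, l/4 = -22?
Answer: 204/53 + sqrt(19) ≈ 8.2080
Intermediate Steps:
l = -88 (l = 4*(-22) = -88)
((7 - 19)/(-18 + l))*34 + sqrt(16 + X(-1)) = ((7 - 19)/(-18 - 88))*34 + sqrt(16 + 3*(-1)**2) = -12/(-106)*34 + sqrt(16 + 3*1) = -12*(-1/106)*34 + sqrt(16 + 3) = (6/53)*34 + sqrt(19) = 204/53 + sqrt(19)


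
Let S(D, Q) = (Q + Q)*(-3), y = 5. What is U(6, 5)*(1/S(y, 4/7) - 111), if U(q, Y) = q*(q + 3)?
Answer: -24039/4 ≈ -6009.8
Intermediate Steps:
U(q, Y) = q*(3 + q)
S(D, Q) = -6*Q (S(D, Q) = (2*Q)*(-3) = -6*Q)
U(6, 5)*(1/S(y, 4/7) - 111) = (6*(3 + 6))*(1/(-24/7) - 111) = (6*9)*(1/(-24/7) - 111) = 54*(1/(-6*4/7) - 111) = 54*(1/(-24/7) - 111) = 54*(-7/24 - 111) = 54*(-2671/24) = -24039/4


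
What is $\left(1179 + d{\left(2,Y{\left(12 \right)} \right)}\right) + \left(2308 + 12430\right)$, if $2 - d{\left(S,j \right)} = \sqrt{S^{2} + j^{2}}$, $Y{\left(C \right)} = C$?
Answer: $15919 - 2 \sqrt{37} \approx 15907.0$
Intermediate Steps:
$d{\left(S,j \right)} = 2 - \sqrt{S^{2} + j^{2}}$
$\left(1179 + d{\left(2,Y{\left(12 \right)} \right)}\right) + \left(2308 + 12430\right) = \left(1179 + \left(2 - \sqrt{2^{2} + 12^{2}}\right)\right) + \left(2308 + 12430\right) = \left(1179 + \left(2 - \sqrt{4 + 144}\right)\right) + 14738 = \left(1179 + \left(2 - \sqrt{148}\right)\right) + 14738 = \left(1179 + \left(2 - 2 \sqrt{37}\right)\right) + 14738 = \left(1181 - 2 \sqrt{37}\right) + 14738 = 15919 - 2 \sqrt{37}$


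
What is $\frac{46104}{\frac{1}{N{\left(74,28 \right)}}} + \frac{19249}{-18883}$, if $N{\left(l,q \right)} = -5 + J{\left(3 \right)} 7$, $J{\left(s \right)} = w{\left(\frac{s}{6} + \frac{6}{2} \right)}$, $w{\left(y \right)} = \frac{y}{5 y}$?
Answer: $- \frac{15670569221}{94415} \approx -1.6598 \cdot 10^{5}$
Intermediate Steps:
$w{\left(y \right)} = \frac{1}{5}$ ($w{\left(y \right)} = y \frac{1}{5 y} = \frac{1}{5}$)
$J{\left(s \right)} = \frac{1}{5}$
$N{\left(l,q \right)} = - \frac{18}{5}$ ($N{\left(l,q \right)} = -5 + \frac{1}{5} \cdot 7 = -5 + \frac{7}{5} = - \frac{18}{5}$)
$\frac{46104}{\frac{1}{N{\left(74,28 \right)}}} + \frac{19249}{-18883} = \frac{46104}{\frac{1}{- \frac{18}{5}}} + \frac{19249}{-18883} = \frac{46104}{- \frac{5}{18}} + 19249 \left(- \frac{1}{18883}\right) = 46104 \left(- \frac{18}{5}\right) - \frac{19249}{18883} = - \frac{829872}{5} - \frac{19249}{18883} = - \frac{15670569221}{94415}$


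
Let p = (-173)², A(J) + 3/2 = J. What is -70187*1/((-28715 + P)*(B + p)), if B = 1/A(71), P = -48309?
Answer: 9755993/320430084192 ≈ 3.0447e-5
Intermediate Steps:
A(J) = -3/2 + J
p = 29929
B = 2/139 (B = 1/(-3/2 + 71) = 1/(139/2) = 2/139 ≈ 0.014388)
-70187*1/((-28715 + P)*(B + p)) = -70187*1/((-28715 - 48309)*(2/139 + 29929)) = -70187/((4160133/139)*(-77024)) = -70187/(-320430084192/139) = -70187*(-139/320430084192) = 9755993/320430084192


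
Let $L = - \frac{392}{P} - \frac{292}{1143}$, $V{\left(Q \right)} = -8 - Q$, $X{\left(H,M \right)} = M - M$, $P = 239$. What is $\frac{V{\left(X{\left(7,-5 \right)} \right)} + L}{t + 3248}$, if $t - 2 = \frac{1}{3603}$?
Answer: $- \frac{3246615260}{1066278216309} \approx -0.0030448$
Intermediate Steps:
$X{\left(H,M \right)} = 0$
$t = \frac{7207}{3603}$ ($t = 2 + \frac{1}{3603} = \frac{7207}{3603} \approx 2.0003$)
$L = - \frac{517844}{273177}$ ($L = - \frac{392}{239} - \frac{292}{1143} = - \frac{517844}{273177} \approx -1.8956$)
$\frac{V{\left(X{\left(7,-5 \right)} \right)} + L}{t + 3248} = \frac{\left(-8 - 0\right) - \frac{517844}{273177}}{\frac{7207}{3603} + 3248} = \frac{\left(-8 + 0\right) - \frac{517844}{273177}}{\frac{11709751}{3603}} = \left(-8 - \frac{517844}{273177}\right) \frac{3603}{11709751} = \left(- \frac{2703260}{273177}\right) \frac{3603}{11709751} = - \frac{3246615260}{1066278216309}$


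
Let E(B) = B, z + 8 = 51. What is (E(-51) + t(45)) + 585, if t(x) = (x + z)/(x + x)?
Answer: 24074/45 ≈ 534.98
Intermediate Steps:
z = 43 (z = -8 + 51 = 43)
t(x) = (43 + x)/(2*x) (t(x) = (x + 43)/(x + x) = (43 + x)/((2*x)) = (43 + x)*(1/(2*x)) = (43 + x)/(2*x))
(E(-51) + t(45)) + 585 = (-51 + (½)*(43 + 45)/45) + 585 = (-51 + (½)*(1/45)*88) + 585 = (-51 + 44/45) + 585 = -2251/45 + 585 = 24074/45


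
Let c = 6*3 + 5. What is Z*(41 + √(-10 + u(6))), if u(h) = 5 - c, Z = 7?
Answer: 287 + 14*I*√7 ≈ 287.0 + 37.041*I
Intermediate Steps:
c = 23 (c = 18 + 5 = 23)
u(h) = -18 (u(h) = 5 - 1*23 = 5 - 23 = -18)
Z*(41 + √(-10 + u(6))) = 7*(41 + √(-10 - 18)) = 7*(41 + √(-28)) = 7*(41 + 2*I*√7) = 287 + 14*I*√7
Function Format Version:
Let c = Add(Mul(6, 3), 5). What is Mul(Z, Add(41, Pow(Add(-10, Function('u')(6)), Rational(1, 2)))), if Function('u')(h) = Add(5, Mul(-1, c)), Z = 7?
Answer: Add(287, Mul(14, I, Pow(7, Rational(1, 2)))) ≈ Add(287.00, Mul(37.041, I))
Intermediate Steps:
c = 23 (c = Add(18, 5) = 23)
Function('u')(h) = -18 (Function('u')(h) = Add(5, Mul(-1, 23)) = Add(5, -23) = -18)
Mul(Z, Add(41, Pow(Add(-10, Function('u')(6)), Rational(1, 2)))) = Mul(7, Add(41, Pow(Add(-10, -18), Rational(1, 2)))) = Mul(7, Add(41, Pow(-28, Rational(1, 2)))) = Mul(7, Add(41, Mul(2, I, Pow(7, Rational(1, 2))))) = Add(287, Mul(14, I, Pow(7, Rational(1, 2))))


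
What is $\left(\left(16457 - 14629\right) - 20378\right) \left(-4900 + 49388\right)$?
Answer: $-825252400$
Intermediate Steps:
$\left(\left(16457 - 14629\right) - 20378\right) \left(-4900 + 49388\right) = \left(\left(16457 - 14629\right) - 20378\right) 44488 = \left(1828 - 20378\right) 44488 = \left(-18550\right) 44488 = -825252400$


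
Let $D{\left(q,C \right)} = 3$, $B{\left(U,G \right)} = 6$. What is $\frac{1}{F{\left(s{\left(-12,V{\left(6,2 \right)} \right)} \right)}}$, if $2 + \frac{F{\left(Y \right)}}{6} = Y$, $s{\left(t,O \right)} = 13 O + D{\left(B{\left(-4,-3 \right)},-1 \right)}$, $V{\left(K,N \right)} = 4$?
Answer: $\frac{1}{318} \approx 0.0031447$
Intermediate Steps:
$s{\left(t,O \right)} = 3 + 13 O$ ($s{\left(t,O \right)} = 13 O + 3 = 3 + 13 O$)
$F{\left(Y \right)} = -12 + 6 Y$
$\frac{1}{F{\left(s{\left(-12,V{\left(6,2 \right)} \right)} \right)}} = \frac{1}{-12 + 6 \left(3 + 13 \cdot 4\right)} = \frac{1}{-12 + 6 \left(3 + 52\right)} = \frac{1}{-12 + 6 \cdot 55} = \frac{1}{-12 + 330} = \frac{1}{318}$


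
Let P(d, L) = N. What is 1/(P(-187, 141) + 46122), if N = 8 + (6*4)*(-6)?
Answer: 1/45986 ≈ 2.1746e-5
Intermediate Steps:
N = -136 (N = 8 + 24*(-6) = 8 - 144 = -136)
P(d, L) = -136
1/(P(-187, 141) + 46122) = 1/(-136 + 46122) = 1/45986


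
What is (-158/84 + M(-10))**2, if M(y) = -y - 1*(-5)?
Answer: 303601/1764 ≈ 172.11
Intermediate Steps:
M(y) = 5 - y (M(y) = -y + 5 = 5 - y)
(-158/84 + M(-10))**2 = (-158/84 + (5 - 1*(-10)))**2 = (-158*1/84 + (5 + 10))**2 = (-79/42 + 15)**2 = (551/42)**2 = 303601/1764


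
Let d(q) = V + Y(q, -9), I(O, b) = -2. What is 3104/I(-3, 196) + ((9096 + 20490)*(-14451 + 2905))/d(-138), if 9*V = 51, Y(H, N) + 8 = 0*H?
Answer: 1024789004/7 ≈ 1.4640e+8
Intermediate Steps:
Y(H, N) = -8 (Y(H, N) = -8 + 0*H = -8 + 0 = -8)
V = 17/3 (V = (1/9)*51 = 17/3 ≈ 5.6667)
d(q) = -7/3 (d(q) = 17/3 - 8 = -7/3)
3104/I(-3, 196) + ((9096 + 20490)*(-14451 + 2905))/d(-138) = 3104/(-2) + ((9096 + 20490)*(-14451 + 2905))/(-7/3) = 3104*(-1/2) + (29586*(-11546))*(-3/7) = -1552 - 341599956*(-3/7) = -1552 + 1024799868/7 = 1024789004/7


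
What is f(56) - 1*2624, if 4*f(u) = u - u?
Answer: -2624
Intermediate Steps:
f(u) = 0 (f(u) = (u - u)/4 = (1/4)*0 = 0)
f(56) - 1*2624 = 0 - 1*2624 = 0 - 2624 = -2624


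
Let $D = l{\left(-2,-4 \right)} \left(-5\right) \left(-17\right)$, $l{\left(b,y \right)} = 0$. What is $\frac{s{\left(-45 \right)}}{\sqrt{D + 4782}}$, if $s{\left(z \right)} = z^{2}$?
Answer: $\frac{675 \sqrt{4782}}{1594} \approx 29.283$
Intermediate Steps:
$D = 0$ ($D = 0 \left(-5\right) \left(-17\right) = 0 \left(-17\right) = 0$)
$\frac{s{\left(-45 \right)}}{\sqrt{D + 4782}} = \frac{\left(-45\right)^{2}}{\sqrt{0 + 4782}} = \frac{2025}{\sqrt{4782}} = 2025 \frac{\sqrt{4782}}{4782} = \frac{675 \sqrt{4782}}{1594}$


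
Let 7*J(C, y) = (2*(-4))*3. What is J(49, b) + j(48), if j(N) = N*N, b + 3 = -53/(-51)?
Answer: 16104/7 ≈ 2300.6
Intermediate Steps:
b = -100/51 (b = -3 - 53/(-51) = -3 - 53*(-1/51) = -3 + 53/51 = -100/51 ≈ -1.9608)
j(N) = N²
J(C, y) = -24/7 (J(C, y) = ((2*(-4))*3)/7 = (-8*3)/7 = (⅐)*(-24) = -24/7)
J(49, b) + j(48) = -24/7 + 48² = -24/7 + 2304 = 16104/7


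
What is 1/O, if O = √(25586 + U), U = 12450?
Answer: √9509/19018 ≈ 0.0051275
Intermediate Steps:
O = 2*√9509 (O = √(25586 + 12450) = √38036 = 2*√9509 ≈ 195.03)
1/O = 1/(2*√9509) = √9509/19018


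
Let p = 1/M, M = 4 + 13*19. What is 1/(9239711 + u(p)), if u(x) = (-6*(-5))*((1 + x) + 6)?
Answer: 251/2319220201 ≈ 1.0823e-7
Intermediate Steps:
M = 251 (M = 4 + 247 = 251)
p = 1/251 ≈ 0.0039841
u(x) = 210 + 30*x (u(x) = 30*(7 + x) = 210 + 30*x)
1/(9239711 + u(p)) = 1/(9239711 + (210 + 30*(1/251))) = 1/(9239711 + (210 + 30/251)) = 1/(9239711 + 52740/251) = 1/(2319220201/251) = 251/2319220201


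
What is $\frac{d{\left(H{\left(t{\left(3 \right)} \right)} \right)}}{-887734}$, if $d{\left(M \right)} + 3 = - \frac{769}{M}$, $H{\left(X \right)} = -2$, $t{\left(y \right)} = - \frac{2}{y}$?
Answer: $- \frac{763}{1775468} \approx -0.00042975$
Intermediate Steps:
$d{\left(M \right)} = -3 - \frac{769}{M}$
$\frac{d{\left(H{\left(t{\left(3 \right)} \right)} \right)}}{-887734} = \frac{-3 - \frac{769}{-2}}{-887734} = \left(-3 - - \frac{769}{2}\right) \left(- \frac{1}{887734}\right) = \left(-3 + \frac{769}{2}\right) \left(- \frac{1}{887734}\right) = \frac{763}{2} \left(- \frac{1}{887734}\right) = - \frac{763}{1775468}$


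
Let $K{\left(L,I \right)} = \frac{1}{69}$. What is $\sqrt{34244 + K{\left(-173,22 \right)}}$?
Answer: $\frac{\sqrt{163035753}}{69} \approx 185.05$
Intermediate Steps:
$K{\left(L,I \right)} = \frac{1}{69}$
$\sqrt{34244 + K{\left(-173,22 \right)}} = \sqrt{34244 + \frac{1}{69}} = \sqrt{\frac{2362837}{69}} = \frac{\sqrt{163035753}}{69}$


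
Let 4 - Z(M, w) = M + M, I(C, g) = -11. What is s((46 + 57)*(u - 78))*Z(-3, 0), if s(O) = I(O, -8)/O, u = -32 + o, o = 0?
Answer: 1/103 ≈ 0.0097087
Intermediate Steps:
u = -32 (u = -32 + 0 = -32)
Z(M, w) = 4 - 2*M (Z(M, w) = 4 - (M + M) = 4 - 2*M)
s(O) = -11/O
s((46 + 57)*(u - 78))*Z(-3, 0) = (-11*1/((-32 - 78)*(46 + 57)))*(4 - 2*(-3)) = (-11/(103*(-110)))*(4 + 6) = -11/(-11330)*10 = -11*(-1/11330)*10 = (1/1030)*10 = 1/103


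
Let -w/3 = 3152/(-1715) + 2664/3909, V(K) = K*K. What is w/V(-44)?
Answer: 969051/540784090 ≈ 0.0017919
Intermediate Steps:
V(K) = K**2
w = 7752408/2234645 (w = -3*(3152/(-1715) + 2664/3909) = -3*(3152*(-1/1715) + 2664*(1/3909)) = -3*(-3152/1715 + 888/1303) = -3*(-2584136/2234645) = 7752408/2234645 ≈ 3.4692)
w/V(-44) = 7752408/(2234645*((-44)**2)) = (7752408/2234645)/1936 = (7752408/2234645)*(1/1936) = 969051/540784090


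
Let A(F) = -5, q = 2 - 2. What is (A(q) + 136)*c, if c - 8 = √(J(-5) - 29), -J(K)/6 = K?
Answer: 1179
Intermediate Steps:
J(K) = -6*K
q = 0
c = 9 (c = 8 + √(-6*(-5) - 29) = 8 + √(30 - 29) = 8 + √1 = 8 + 1 = 9)
(A(q) + 136)*c = (-5 + 136)*9 = 131*9 = 1179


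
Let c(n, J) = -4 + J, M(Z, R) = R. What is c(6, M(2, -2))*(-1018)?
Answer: 6108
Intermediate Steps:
c(6, M(2, -2))*(-1018) = (-4 - 2)*(-1018) = -6*(-1018) = 6108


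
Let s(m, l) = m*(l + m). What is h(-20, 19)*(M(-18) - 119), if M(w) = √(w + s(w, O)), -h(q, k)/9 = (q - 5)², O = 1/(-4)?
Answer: 669375 - 16875*√138/2 ≈ 5.7026e+5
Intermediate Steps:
O = -¼ ≈ -0.25000
h(q, k) = -9*(-5 + q)² (h(q, k) = -9*(q - 5)² = -9*(-5 + q)²)
M(w) = √(w + w*(-¼ + w))
h(-20, 19)*(M(-18) - 119) = (-9*(-5 - 20)²)*(√(-18*(3 + 4*(-18)))/2 - 119) = (-9*(-25)²)*(√(-18*(3 - 72))/2 - 119) = (-9*625)*(√(-18*(-69))/2 - 119) = -5625*(√1242/2 - 119) = -5625*((3*√138)/2 - 119) = -5625*(3*√138/2 - 119) = -5625*(-119 + 3*√138/2) = 669375 - 16875*√138/2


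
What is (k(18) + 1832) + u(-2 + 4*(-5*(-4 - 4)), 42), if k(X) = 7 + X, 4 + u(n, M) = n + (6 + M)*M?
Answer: 4027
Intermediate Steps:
u(n, M) = -4 + n + M*(6 + M) (u(n, M) = -4 + (n + (6 + M)*M) = -4 + (n + M*(6 + M)) = -4 + n + M*(6 + M))
(k(18) + 1832) + u(-2 + 4*(-5*(-4 - 4)), 42) = ((7 + 18) + 1832) + (-4 + (-2 + 4*(-5*(-4 - 4))) + 42**2 + 6*42) = (25 + 1832) + (-4 + (-2 + 4*(-5*(-8))) + 1764 + 252) = 1857 + (-4 + (-2 + 4*40) + 1764 + 252) = 1857 + (-4 + (-2 + 160) + 1764 + 252) = 1857 + (-4 + 158 + 1764 + 252) = 1857 + 2170 = 4027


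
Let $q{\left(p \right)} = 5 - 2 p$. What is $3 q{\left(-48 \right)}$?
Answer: $303$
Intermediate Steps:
$3 q{\left(-48 \right)} = 3 \left(5 - -96\right) = 3 \left(5 + 96\right) = 3 \cdot 101 = 303$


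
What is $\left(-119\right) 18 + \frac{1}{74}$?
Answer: $- \frac{158507}{74} \approx -2142.0$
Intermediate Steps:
$\left(-119\right) 18 + \frac{1}{74} = -2142 + \frac{1}{74} = - \frac{158507}{74}$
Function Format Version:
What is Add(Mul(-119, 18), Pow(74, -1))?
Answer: Rational(-158507, 74) ≈ -2142.0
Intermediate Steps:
Add(Mul(-119, 18), Pow(74, -1)) = Add(-2142, Rational(1, 74)) = Rational(-158507, 74)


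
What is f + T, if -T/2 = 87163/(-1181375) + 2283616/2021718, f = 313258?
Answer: 374091294430469284/1194203551125 ≈ 3.1326e+5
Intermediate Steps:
T = -2521587845966/1194203551125 (T = -2*(87163/(-1181375) + 2283616/2021718) = -2*(87163*(-1/1181375) + 2283616*(1/2021718)) = -2*(-87163/1181375 + 1141808/1010859) = -2*1260793922983/1194203551125 = -2521587845966/1194203551125 ≈ -2.1115)
f + T = 313258 - 2521587845966/1194203551125 = 374091294430469284/1194203551125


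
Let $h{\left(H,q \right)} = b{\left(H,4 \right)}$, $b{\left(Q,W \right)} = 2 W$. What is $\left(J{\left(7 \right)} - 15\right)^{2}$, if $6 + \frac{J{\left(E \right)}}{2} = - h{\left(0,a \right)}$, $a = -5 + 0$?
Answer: $1849$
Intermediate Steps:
$a = -5$
$h{\left(H,q \right)} = 8$ ($h{\left(H,q \right)} = 2 \cdot 4 = 8$)
$J{\left(E \right)} = -28$ ($J{\left(E \right)} = -12 + 2 \left(\left(-1\right) 8\right) = -12 + 2 \left(-8\right) = -12 - 16 = -28$)
$\left(J{\left(7 \right)} - 15\right)^{2} = \left(-28 - 15\right)^{2} = \left(-43\right)^{2} = 1849$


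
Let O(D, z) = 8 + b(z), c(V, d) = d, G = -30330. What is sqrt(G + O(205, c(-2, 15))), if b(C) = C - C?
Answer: I*sqrt(30322) ≈ 174.13*I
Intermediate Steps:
b(C) = 0
O(D, z) = 8 (O(D, z) = 8 + 0 = 8)
sqrt(G + O(205, c(-2, 15))) = sqrt(-30330 + 8) = sqrt(-30322) = I*sqrt(30322)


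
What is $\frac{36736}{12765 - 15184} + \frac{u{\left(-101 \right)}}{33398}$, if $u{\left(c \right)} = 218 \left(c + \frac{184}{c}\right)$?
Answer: $- \frac{1577978639}{99509341} \approx -15.858$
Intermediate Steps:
$u{\left(c \right)} = 218 c + \frac{40112}{c}$
$\frac{36736}{12765 - 15184} + \frac{u{\left(-101 \right)}}{33398} = \frac{36736}{12765 - 15184} + \frac{218 \left(-101\right) + \frac{40112}{-101}}{33398} = \frac{36736}{-2419} + \left(-22018 + 40112 \left(- \frac{1}{101}\right)\right) \frac{1}{33398} = 36736 \left(- \frac{1}{2419}\right) + \left(-22018 - \frac{40112}{101}\right) \frac{1}{33398} = - \frac{896}{59} - \frac{1131965}{1686599} = - \frac{1577978639}{99509341}$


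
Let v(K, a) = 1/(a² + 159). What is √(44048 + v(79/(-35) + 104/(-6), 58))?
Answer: 3*√60744781435/3523 ≈ 209.88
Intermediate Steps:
v(K, a) = 1/(159 + a²)
√(44048 + v(79/(-35) + 104/(-6), 58)) = √(44048 + 1/(159 + 58²)) = √(44048 + 1/(159 + 3364)) = √(44048 + 1/3523) = √(155181105/3523) = 3*√60744781435/3523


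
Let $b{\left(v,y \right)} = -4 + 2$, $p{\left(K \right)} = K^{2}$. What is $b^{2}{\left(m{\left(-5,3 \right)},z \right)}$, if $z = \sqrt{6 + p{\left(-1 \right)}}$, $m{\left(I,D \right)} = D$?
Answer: $4$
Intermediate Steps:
$z = \sqrt{7}$ ($z = \sqrt{6 + \left(-1\right)^{2}} = \sqrt{6 + 1} = \sqrt{7} \approx 2.6458$)
$b{\left(v,y \right)} = -2$
$b^{2}{\left(m{\left(-5,3 \right)},z \right)} = \left(-2\right)^{2} = 4$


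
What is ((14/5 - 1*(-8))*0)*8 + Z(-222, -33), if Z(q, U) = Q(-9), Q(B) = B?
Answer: -9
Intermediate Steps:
Z(q, U) = -9
((14/5 - 1*(-8))*0)*8 + Z(-222, -33) = ((14/5 - 1*(-8))*0)*8 - 9 = ((14*(⅕) + 8)*0)*8 - 9 = ((14/5 + 8)*0)*8 - 9 = ((54/5)*0)*8 - 9 = 0*8 - 9 = 0 - 9 = -9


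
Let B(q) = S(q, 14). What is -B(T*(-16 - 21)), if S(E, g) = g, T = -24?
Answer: -14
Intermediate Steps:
B(q) = 14
-B(T*(-16 - 21)) = -1*14 = -14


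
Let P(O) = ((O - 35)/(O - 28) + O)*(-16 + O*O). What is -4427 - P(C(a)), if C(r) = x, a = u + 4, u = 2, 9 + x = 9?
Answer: -4407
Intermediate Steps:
x = 0 (x = -9 + 9 = 0)
a = 6 (a = 2 + 4 = 6)
C(r) = 0
P(O) = (-16 + O²)*(O + (-35 + O)/(-28 + O)) (P(O) = ((-35 + O)/(-28 + O) + O)*(-16 + O²) = (O + (-35 + O)/(-28 + O))*(-16 + O²) = (-16 + O²)*(O + (-35 + O)/(-28 + O)))
-4427 - P(C(a)) = -4427 - (560 + 0⁴ - 51*0² - 27*0³ + 432*0)/(-28 + 0) = -4427 - (560 + 0 - 51*0 - 27*0 + 0)/(-28) = -4427 - (-1)*(560 + 0 + 0 + 0 + 0)/28 = -4427 - (-1)*560/28 = -4427 - 1*(-20) = -4427 + 20 = -4407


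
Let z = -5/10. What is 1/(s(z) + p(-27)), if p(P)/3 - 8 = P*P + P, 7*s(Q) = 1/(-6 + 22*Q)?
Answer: 119/253469 ≈ 0.00046949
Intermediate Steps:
z = -1/2 (z = -5*1/10 = -1/2 ≈ -0.50000)
s(Q) = 1/(7*(-6 + 22*Q))
p(P) = 24 + 3*P + 3*P**2 (p(P) = 24 + 3*(P*P + P) = 24 + 3*(P**2 + P) = 24 + 3*(P + P**2) = 24 + (3*P + 3*P**2) = 24 + 3*P + 3*P**2)
1/(s(z) + p(-27)) = 1/(1/(14*(-3 + 11*(-1/2))) + (24 + 3*(-27) + 3*(-27)**2)) = 1/(1/(14*(-3 - 11/2)) + (24 - 81 + 3*729)) = 1/(1/(14*(-17/2)) + (24 - 81 + 2187)) = 1/((1/14)*(-2/17) + 2130) = 1/(-1/119 + 2130) = 1/(253469/119) = 119/253469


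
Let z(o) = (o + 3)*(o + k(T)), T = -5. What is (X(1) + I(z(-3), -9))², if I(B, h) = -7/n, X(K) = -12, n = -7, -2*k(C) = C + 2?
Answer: 121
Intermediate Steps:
k(C) = -1 - C/2 (k(C) = -(C + 2)/2 = -(2 + C)/2 = -1 - C/2)
z(o) = (3 + o)*(3/2 + o) (z(o) = (o + 3)*(o + (-1 - ½*(-5))) = (3 + o)*(o + (-1 + 5/2)) = (3 + o)*(o + 3/2) = (3 + o)*(3/2 + o))
I(B, h) = 1 (I(B, h) = -7/(-7) = -7*(-⅐) = 1)
(X(1) + I(z(-3), -9))² = (-12 + 1)² = (-11)² = 121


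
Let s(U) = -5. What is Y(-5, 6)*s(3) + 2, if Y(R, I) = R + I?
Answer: -3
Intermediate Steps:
Y(R, I) = I + R
Y(-5, 6)*s(3) + 2 = (6 - 5)*(-5) + 2 = 1*(-5) + 2 = -5 + 2 = -3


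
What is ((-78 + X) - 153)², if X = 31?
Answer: 40000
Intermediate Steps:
((-78 + X) - 153)² = ((-78 + 31) - 153)² = (-47 - 153)² = (-200)² = 40000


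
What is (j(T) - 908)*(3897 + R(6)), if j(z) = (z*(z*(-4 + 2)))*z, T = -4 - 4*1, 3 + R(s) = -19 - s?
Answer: 448804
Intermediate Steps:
R(s) = -22 - s (R(s) = -3 + (-19 - s) = -22 - s)
T = -8 (T = -4 - 4 = -8)
j(z) = -2*z³ (j(z) = (z*(z*(-2)))*z = (z*(-2*z))*z = (-2*z²)*z = -2*z³)
(j(T) - 908)*(3897 + R(6)) = (-2*(-8)³ - 908)*(3897 + (-22 - 1*6)) = (-2*(-512) - 908)*(3897 + (-22 - 6)) = (1024 - 908)*(3897 - 28) = 116*3869 = 448804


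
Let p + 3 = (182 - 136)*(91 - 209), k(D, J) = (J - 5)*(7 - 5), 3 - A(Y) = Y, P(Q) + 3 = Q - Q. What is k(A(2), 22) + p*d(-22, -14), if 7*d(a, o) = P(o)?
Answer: 16531/7 ≈ 2361.6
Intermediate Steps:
P(Q) = -3 (P(Q) = -3 + (Q - Q) = -3 + 0 = -3)
d(a, o) = -3/7 (d(a, o) = (⅐)*(-3) = -3/7)
A(Y) = 3 - Y
k(D, J) = -10 + 2*J (k(D, J) = (-5 + J)*2 = -10 + 2*J)
p = -5431 (p = -3 + (182 - 136)*(91 - 209) = -3 + 46*(-118) = -3 - 5428 = -5431)
k(A(2), 22) + p*d(-22, -14) = (-10 + 2*22) - 5431*(-3/7) = (-10 + 44) + 16293/7 = 34 + 16293/7 = 16531/7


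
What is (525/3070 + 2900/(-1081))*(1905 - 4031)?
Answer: 1772121985/331867 ≈ 5339.9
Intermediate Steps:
(525/3070 + 2900/(-1081))*(1905 - 4031) = (525*(1/3070) + 2900*(-1/1081))*(-2126) = (105/614 - 2900/1081)*(-2126) = -1667095/663734*(-2126) = 1772121985/331867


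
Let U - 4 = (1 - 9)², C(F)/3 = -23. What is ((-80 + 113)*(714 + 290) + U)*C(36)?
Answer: -2290800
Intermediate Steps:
C(F) = -69 (C(F) = 3*(-23) = -69)
U = 68 (U = 4 + (1 - 9)² = 4 + (-8)² = 4 + 64 = 68)
((-80 + 113)*(714 + 290) + U)*C(36) = ((-80 + 113)*(714 + 290) + 68)*(-69) = (33*1004 + 68)*(-69) = (33132 + 68)*(-69) = 33200*(-69) = -2290800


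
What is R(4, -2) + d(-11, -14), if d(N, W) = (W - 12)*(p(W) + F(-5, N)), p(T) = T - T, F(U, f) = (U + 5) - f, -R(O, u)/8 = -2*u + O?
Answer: -350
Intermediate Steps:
R(O, u) = -8*O + 16*u (R(O, u) = -8*(-2*u + O) = -8*(O - 2*u) = -8*O + 16*u)
F(U, f) = 5 + U - f (F(U, f) = (5 + U) - f = 5 + U - f)
p(T) = 0
d(N, W) = -N*(-12 + W) (d(N, W) = (W - 12)*(0 + (5 - 5 - N)) = (-12 + W)*(0 - N) = (-12 + W)*(-N) = -N*(-12 + W))
R(4, -2) + d(-11, -14) = (-8*4 + 16*(-2)) - 11*(12 - 1*(-14)) = (-32 - 32) - 11*(12 + 14) = -64 - 11*26 = -64 - 286 = -350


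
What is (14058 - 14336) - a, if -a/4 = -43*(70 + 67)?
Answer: -23842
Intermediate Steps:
a = 23564 (a = -(-172)*(70 + 67) = -(-172)*137 = -4*(-5891) = 23564)
(14058 - 14336) - a = (14058 - 14336) - 1*23564 = -278 - 23564 = -23842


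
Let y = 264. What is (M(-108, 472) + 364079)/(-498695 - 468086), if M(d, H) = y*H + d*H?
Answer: -437711/966781 ≈ -0.45275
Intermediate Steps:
M(d, H) = 264*H + H*d (M(d, H) = 264*H + d*H = 264*H + H*d)
(M(-108, 472) + 364079)/(-498695 - 468086) = (472*(264 - 108) + 364079)/(-498695 - 468086) = (472*156 + 364079)/(-966781) = (73632 + 364079)*(-1/966781) = 437711*(-1/966781) = -437711/966781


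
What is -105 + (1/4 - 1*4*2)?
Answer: -451/4 ≈ -112.75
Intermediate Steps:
-105 + (1/4 - 1*4*2) = -105 + (1*(1/4) - 4*2) = -105 + (1/4 - 8) = -105 - 31/4 = -451/4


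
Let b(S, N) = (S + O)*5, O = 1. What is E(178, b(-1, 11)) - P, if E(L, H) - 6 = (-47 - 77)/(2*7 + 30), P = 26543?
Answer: -291938/11 ≈ -26540.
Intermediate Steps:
b(S, N) = 5 + 5*S (b(S, N) = (S + 1)*5 = (1 + S)*5 = 5 + 5*S)
E(L, H) = 35/11 (E(L, H) = 6 + (-47 - 77)/(2*7 + 30) = 6 - 124/(14 + 30) = 6 - 124/44 = 6 - 124*1/44 = 6 - 31/11 = 35/11)
E(178, b(-1, 11)) - P = 35/11 - 1*26543 = 35/11 - 26543 = -291938/11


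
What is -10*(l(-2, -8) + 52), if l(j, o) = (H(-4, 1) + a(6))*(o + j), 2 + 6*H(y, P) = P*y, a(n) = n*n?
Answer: 2980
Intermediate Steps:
a(n) = n²
H(y, P) = -⅓ + P*y/6 (H(y, P) = -⅓ + (P*y)/6 = -⅓ + P*y/6)
l(j, o) = 35*j + 35*o (l(j, o) = ((-⅓ + (⅙)*1*(-4)) + 6²)*(o + j) = ((-⅓ - ⅔) + 36)*(j + o) = (-1 + 36)*(j + o) = 35*(j + o) = 35*j + 35*o)
-10*(l(-2, -8) + 52) = -10*((35*(-2) + 35*(-8)) + 52) = -10*((-70 - 280) + 52) = -10*(-350 + 52) = -10*(-298) = 2980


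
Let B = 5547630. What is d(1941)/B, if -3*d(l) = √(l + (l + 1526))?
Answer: -26*√2/8321445 ≈ -4.4187e-6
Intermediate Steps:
d(l) = -√(1526 + 2*l)/3 (d(l) = -√(l + (l + 1526))/3 = -√(l + (1526 + l))/3 = -√(1526 + 2*l)/3)
d(1941)/B = -√(1526 + 2*1941)/3/5547630 = -√(1526 + 3882)/3*(1/5547630) = -52*√2/3*(1/5547630) = -26*√2/8321445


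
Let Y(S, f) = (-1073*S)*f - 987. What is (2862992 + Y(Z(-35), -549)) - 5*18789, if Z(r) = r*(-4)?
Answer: 85238840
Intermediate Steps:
Z(r) = -4*r
Y(S, f) = -987 - 1073*S*f (Y(S, f) = -1073*S*f - 987 = -987 - 1073*S*f)
(2862992 + Y(Z(-35), -549)) - 5*18789 = (2862992 + (-987 - 1073*(-4*(-35))*(-549))) - 5*18789 = (2862992 + (-987 - 1073*140*(-549))) - 93945 = (2862992 + (-987 + 82470780)) - 93945 = (2862992 + 82469793) - 93945 = 85332785 - 93945 = 85238840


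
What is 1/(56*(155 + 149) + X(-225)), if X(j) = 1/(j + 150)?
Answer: 75/1276799 ≈ 5.8741e-5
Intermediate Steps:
X(j) = 1/(150 + j)
1/(56*(155 + 149) + X(-225)) = 1/(56*(155 + 149) + 1/(150 - 225)) = 1/(56*304 + 1/(-75)) = 1/(17024 - 1/75) = 1/(1276799/75) = 75/1276799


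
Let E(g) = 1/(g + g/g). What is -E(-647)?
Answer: 1/646 ≈ 0.0015480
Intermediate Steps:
E(g) = 1/(1 + g) (E(g) = 1/(g + 1) = 1/(1 + g))
-E(-647) = -1/(1 - 647) = -1/(-646) = -1*(-1/646) = 1/646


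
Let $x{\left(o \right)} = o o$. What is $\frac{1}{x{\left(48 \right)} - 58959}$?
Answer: $- \frac{1}{56655} \approx -1.7651 \cdot 10^{-5}$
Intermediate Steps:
$x{\left(o \right)} = o^{2}$
$\frac{1}{x{\left(48 \right)} - 58959} = \frac{1}{48^{2} - 58959} = \frac{1}{2304 - 58959} = \frac{1}{-56655} = - \frac{1}{56655}$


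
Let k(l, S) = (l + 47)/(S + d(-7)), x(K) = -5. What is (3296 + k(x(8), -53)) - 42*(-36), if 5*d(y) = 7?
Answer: 206709/43 ≈ 4807.2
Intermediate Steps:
d(y) = 7/5 (d(y) = (1/5)*7 = 7/5)
k(l, S) = (47 + l)/(7/5 + S) (k(l, S) = (l + 47)/(S + 7/5) = (47 + l)/(7/5 + S))
(3296 + k(x(8), -53)) - 42*(-36) = (3296 + 5*(47 - 5)/(7 + 5*(-53))) - 42*(-36) = (3296 + 5*42/(7 - 265)) + 1512 = (3296 + 5*42/(-258)) + 1512 = (3296 + 5*(-1/258)*42) + 1512 = (3296 - 35/43) + 1512 = 141693/43 + 1512 = 206709/43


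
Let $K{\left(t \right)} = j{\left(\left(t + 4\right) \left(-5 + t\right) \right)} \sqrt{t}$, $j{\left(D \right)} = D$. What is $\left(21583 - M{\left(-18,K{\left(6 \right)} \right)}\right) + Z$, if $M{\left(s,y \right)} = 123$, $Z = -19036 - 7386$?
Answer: $-4962$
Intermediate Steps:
$K{\left(t \right)} = \sqrt{t} \left(-5 + t\right) \left(4 + t\right)$ ($K{\left(t \right)} = \left(t + 4\right) \left(-5 + t\right) \sqrt{t} = \left(4 + t\right) \left(-5 + t\right) \sqrt{t} = \left(-5 + t\right) \left(4 + t\right) \sqrt{t} = \sqrt{t} \left(-5 + t\right) \left(4 + t\right)$)
$Z = -26422$
$\left(21583 - M{\left(-18,K{\left(6 \right)} \right)}\right) + Z = \left(21583 - 123\right) - 26422 = 21460 - 26422 = -4962$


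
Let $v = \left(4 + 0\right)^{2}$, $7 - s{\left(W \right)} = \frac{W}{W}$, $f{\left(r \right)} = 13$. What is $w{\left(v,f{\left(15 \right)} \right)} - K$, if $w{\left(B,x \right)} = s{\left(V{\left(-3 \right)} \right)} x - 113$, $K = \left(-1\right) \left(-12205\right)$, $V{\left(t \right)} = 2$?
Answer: $-12240$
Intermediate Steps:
$s{\left(W \right)} = 6$ ($s{\left(W \right)} = 7 - \frac{W}{W} = 7 - 1 = 6$)
$v = 16$ ($v = 4^{2} = 16$)
$K = 12205$
$w{\left(B,x \right)} = -113 + 6 x$ ($w{\left(B,x \right)} = 6 x - 113 = -113 + 6 x$)
$w{\left(v,f{\left(15 \right)} \right)} - K = \left(-113 + 6 \cdot 13\right) - 12205 = \left(-113 + 78\right) - 12205 = -35 - 12205 = -12240$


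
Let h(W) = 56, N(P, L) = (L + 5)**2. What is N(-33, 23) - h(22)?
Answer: 728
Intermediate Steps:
N(P, L) = (5 + L)**2
N(-33, 23) - h(22) = (5 + 23)**2 - 1*56 = 28**2 - 56 = 784 - 56 = 728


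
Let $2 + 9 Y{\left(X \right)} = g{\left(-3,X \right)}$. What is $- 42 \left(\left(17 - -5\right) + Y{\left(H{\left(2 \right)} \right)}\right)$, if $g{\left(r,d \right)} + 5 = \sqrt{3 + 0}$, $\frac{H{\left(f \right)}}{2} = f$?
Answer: $- \frac{2674}{3} - \frac{14 \sqrt{3}}{3} \approx -899.42$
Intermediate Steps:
$H{\left(f \right)} = 2 f$
$g{\left(r,d \right)} = -5 + \sqrt{3}$ ($g{\left(r,d \right)} = -5 + \sqrt{3 + 0} = -5 + \sqrt{3}$)
$Y{\left(X \right)} = - \frac{7}{9} + \frac{\sqrt{3}}{9}$ ($Y{\left(X \right)} = - \frac{2}{9} + \frac{-5 + \sqrt{3}}{9} = - \frac{2}{9} - \left(\frac{5}{9} - \frac{\sqrt{3}}{9}\right) = - \frac{7}{9} + \frac{\sqrt{3}}{9}$)
$- 42 \left(\left(17 - -5\right) + Y{\left(H{\left(2 \right)} \right)}\right) = - 42 \left(\left(17 - -5\right) - \left(\frac{7}{9} - \frac{\sqrt{3}}{9}\right)\right) = - 42 \left(\left(17 + 5\right) - \left(\frac{7}{9} - \frac{\sqrt{3}}{9}\right)\right) = - 42 \left(22 - \left(\frac{7}{9} - \frac{\sqrt{3}}{9}\right)\right) = - 42 \left(\frac{191}{9} + \frac{\sqrt{3}}{9}\right) = - \frac{2674}{3} - \frac{14 \sqrt{3}}{3}$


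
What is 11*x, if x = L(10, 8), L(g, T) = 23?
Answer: 253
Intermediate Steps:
x = 23
11*x = 11*23 = 253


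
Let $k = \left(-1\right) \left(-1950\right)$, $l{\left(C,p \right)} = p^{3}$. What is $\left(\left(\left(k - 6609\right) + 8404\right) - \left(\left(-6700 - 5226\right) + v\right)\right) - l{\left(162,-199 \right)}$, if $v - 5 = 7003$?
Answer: $7889262$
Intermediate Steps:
$v = 7008$ ($v = 5 + 7003 = 7008$)
$k = 1950$
$\left(\left(\left(k - 6609\right) + 8404\right) - \left(\left(-6700 - 5226\right) + v\right)\right) - l{\left(162,-199 \right)} = \left(\left(\left(1950 - 6609\right) + 8404\right) - \left(\left(-6700 - 5226\right) + 7008\right)\right) - \left(-199\right)^{3} = \left(\left(\left(1950 - 6609\right) + 8404\right) - \left(-11926 + 7008\right)\right) - -7880599 = \left(\left(-4659 + 8404\right) - -4918\right) + 7880599 = \left(3745 + 4918\right) + 7880599 = 8663 + 7880599 = 7889262$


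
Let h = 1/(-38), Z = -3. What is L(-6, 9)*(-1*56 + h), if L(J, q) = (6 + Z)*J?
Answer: 19161/19 ≈ 1008.5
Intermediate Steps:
L(J, q) = 3*J (L(J, q) = (6 - 3)*J = 3*J)
h = -1/38 ≈ -0.026316
L(-6, 9)*(-1*56 + h) = (3*(-6))*(-1*56 - 1/38) = -18*(-56 - 1/38) = -18*(-2129/38) = 19161/19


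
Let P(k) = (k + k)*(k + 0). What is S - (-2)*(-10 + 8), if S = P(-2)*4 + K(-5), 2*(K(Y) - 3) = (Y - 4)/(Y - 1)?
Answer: 127/4 ≈ 31.750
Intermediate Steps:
K(Y) = 3 + (-4 + Y)/(2*(-1 + Y)) (K(Y) = 3 + ((Y - 4)/(Y - 1))/2 = 3 + ((-4 + Y)/(-1 + Y))/2 = 3 + (-4 + Y)/(2*(-1 + Y)))
P(k) = 2*k² (P(k) = (2*k)*k = 2*k²)
S = 143/4 (S = (2*(-2)²)*4 + (-10 + 7*(-5))/(2*(-1 - 5)) = (2*4)*4 + (½)*(-10 - 35)/(-6) = 8*4 + (½)*(-⅙)*(-45) = 32 + 15/4 = 143/4 ≈ 35.750)
S - (-2)*(-10 + 8) = 143/4 - (-2)*(-10 + 8) = 143/4 - (-2)*(-2) = 143/4 - 1*4 = 143/4 - 4 = 127/4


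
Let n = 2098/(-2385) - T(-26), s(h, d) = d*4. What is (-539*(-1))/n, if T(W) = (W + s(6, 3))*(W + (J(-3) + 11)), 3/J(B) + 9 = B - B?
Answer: -1285515/514078 ≈ -2.5006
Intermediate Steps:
J(B) = -⅓ (J(B) = 3/(-9 + (B - B)) = 3/(-9 + 0) = 3/(-9) = 3*(-⅑) = -⅓)
s(h, d) = 4*d
T(W) = (12 + W)*(32/3 + W) (T(W) = (W + 4*3)*(W + (-⅓ + 11)) = (W + 12)*(W + 32/3) = (12 + W)*(32/3 + W))
n = -514078/2385 (n = 2098/(-2385) - (128 + (-26)² + (68/3)*(-26)) = 2098*(-1/2385) - (128 + 676 - 1768/3) = -2098/2385 - 1*644/3 = -2098/2385 - 644/3 = -514078/2385 ≈ -215.55)
(-539*(-1))/n = (-539*(-1))/(-514078/2385) = 539*(-2385/514078) = -1285515/514078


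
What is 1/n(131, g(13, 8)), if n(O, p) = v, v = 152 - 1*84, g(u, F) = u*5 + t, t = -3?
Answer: 1/68 ≈ 0.014706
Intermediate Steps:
g(u, F) = -3 + 5*u (g(u, F) = u*5 - 3 = 5*u - 3 = -3 + 5*u)
v = 68 (v = 152 - 84 = 68)
n(O, p) = 68
1/n(131, g(13, 8)) = 1/68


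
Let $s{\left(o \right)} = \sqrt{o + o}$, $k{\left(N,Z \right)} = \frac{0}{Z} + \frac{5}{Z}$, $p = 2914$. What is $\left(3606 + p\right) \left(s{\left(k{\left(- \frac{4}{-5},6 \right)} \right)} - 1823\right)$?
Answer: $-11885960 + \frac{6520 \sqrt{15}}{3} \approx -1.1878 \cdot 10^{7}$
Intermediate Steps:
$k{\left(N,Z \right)} = \frac{5}{Z}$ ($k{\left(N,Z \right)} = 0 + \frac{5}{Z} = \frac{5}{Z}$)
$s{\left(o \right)} = \sqrt{2} \sqrt{o}$ ($s{\left(o \right)} = \sqrt{2 o} = \sqrt{2} \sqrt{o}$)
$\left(3606 + p\right) \left(s{\left(k{\left(- \frac{4}{-5},6 \right)} \right)} - 1823\right) = \left(3606 + 2914\right) \left(\sqrt{2} \sqrt{\frac{5}{6}} - 1823\right) = 6520 \left(\sqrt{2} \sqrt{5 \cdot \frac{1}{6}} - 1823\right) = 6520 \left(\sqrt{2} \sqrt{\frac{5}{6}} - 1823\right) = 6520 \left(\sqrt{2} \frac{\sqrt{30}}{6} - 1823\right) = 6520 \left(\frac{\sqrt{15}}{3} - 1823\right) = 6520 \left(-1823 + \frac{\sqrt{15}}{3}\right) = -11885960 + \frac{6520 \sqrt{15}}{3}$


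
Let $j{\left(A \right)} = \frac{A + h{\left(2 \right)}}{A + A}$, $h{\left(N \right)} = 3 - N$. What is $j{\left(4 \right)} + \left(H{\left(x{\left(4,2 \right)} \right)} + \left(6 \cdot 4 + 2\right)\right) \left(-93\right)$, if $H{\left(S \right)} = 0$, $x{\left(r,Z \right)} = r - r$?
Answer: $- \frac{19339}{8} \approx -2417.4$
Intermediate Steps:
$x{\left(r,Z \right)} = 0$
$j{\left(A \right)} = \frac{1 + A}{2 A}$ ($j{\left(A \right)} = \frac{A + \left(3 - 2\right)}{A + A} = \frac{A + \left(3 - 2\right)}{2 A} = \left(A + 1\right) \frac{1}{2 A} = \left(1 + A\right) \frac{1}{2 A} = \frac{1 + A}{2 A}$)
$j{\left(4 \right)} + \left(H{\left(x{\left(4,2 \right)} \right)} + \left(6 \cdot 4 + 2\right)\right) \left(-93\right) = \frac{1 + 4}{2 \cdot 4} + \left(0 + \left(6 \cdot 4 + 2\right)\right) \left(-93\right) = \frac{1}{2} \cdot \frac{1}{4} \cdot 5 + \left(0 + \left(24 + 2\right)\right) \left(-93\right) = \frac{5}{8} + \left(0 + 26\right) \left(-93\right) = \frac{5}{8} + 26 \left(-93\right) = \frac{5}{8} - 2418 = - \frac{19339}{8}$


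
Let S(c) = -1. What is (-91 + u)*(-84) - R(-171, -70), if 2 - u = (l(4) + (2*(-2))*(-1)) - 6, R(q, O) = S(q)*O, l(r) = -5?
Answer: 6818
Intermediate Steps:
R(q, O) = -O
u = 9 (u = 2 - ((-5 + (2*(-2))*(-1)) - 6) = 2 - ((-5 - 4*(-1)) - 6) = 2 - ((-5 + 4) - 6) = 2 - (-1 - 6) = 2 - 1*(-7) = 2 + 7 = 9)
(-91 + u)*(-84) - R(-171, -70) = (-91 + 9)*(-84) - (-1)*(-70) = -82*(-84) - 1*70 = 6888 - 70 = 6818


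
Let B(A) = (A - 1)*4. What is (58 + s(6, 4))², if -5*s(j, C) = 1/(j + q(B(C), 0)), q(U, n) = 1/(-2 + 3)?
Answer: 4116841/1225 ≈ 3360.7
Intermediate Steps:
B(A) = -4 + 4*A (B(A) = (-1 + A)*4 = -4 + 4*A)
q(U, n) = 1 (q(U, n) = 1/1 = 1)
s(j, C) = -1/(5*(1 + j)) (s(j, C) = -1/(5*(j + 1)) = -1/(5*(1 + j)))
(58 + s(6, 4))² = (58 - 1/(5 + 5*6))² = (58 - 1/(5 + 30))² = (58 - 1/35)² = (2029/35)² = 4116841/1225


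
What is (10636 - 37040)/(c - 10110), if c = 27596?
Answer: -1886/1249 ≈ -1.5100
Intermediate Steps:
(10636 - 37040)/(c - 10110) = (10636 - 37040)/(27596 - 10110) = -26404/17486 = -26404*1/17486 = -1886/1249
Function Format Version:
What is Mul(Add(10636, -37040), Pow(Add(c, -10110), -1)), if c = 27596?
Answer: Rational(-1886, 1249) ≈ -1.5100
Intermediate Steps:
Mul(Add(10636, -37040), Pow(Add(c, -10110), -1)) = Mul(Add(10636, -37040), Pow(Add(27596, -10110), -1)) = Mul(-26404, Pow(17486, -1)) = Mul(-26404, Rational(1, 17486)) = Rational(-1886, 1249)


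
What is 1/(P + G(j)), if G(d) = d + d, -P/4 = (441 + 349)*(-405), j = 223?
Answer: 1/1280246 ≈ 7.8110e-7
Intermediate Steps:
P = 1279800 (P = -4*(441 + 349)*(-405) = -3160*(-405) = -4*(-319950) = 1279800)
G(d) = 2*d
1/(P + G(j)) = 1/(1279800 + 2*223) = 1/(1279800 + 446) = 1/1280246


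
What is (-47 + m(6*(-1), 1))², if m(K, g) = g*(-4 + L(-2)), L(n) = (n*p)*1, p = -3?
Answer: 2025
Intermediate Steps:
L(n) = -3*n (L(n) = (n*(-3))*1 = -3*n*1 = -3*n)
m(K, g) = 2*g (m(K, g) = g*(-4 - 3*(-2)) = g*(-4 + 6) = g*2 = 2*g)
(-47 + m(6*(-1), 1))² = (-47 + 2*1)² = (-47 + 2)² = (-45)² = 2025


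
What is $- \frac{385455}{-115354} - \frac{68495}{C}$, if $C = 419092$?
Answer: $\frac{76819967315}{24171969284} \approx 3.1781$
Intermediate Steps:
$- \frac{385455}{-115354} - \frac{68495}{C} = - \frac{385455}{-115354} - \frac{68495}{419092} = \left(-385455\right) \left(- \frac{1}{115354}\right) - \frac{68495}{419092} = \frac{385455}{115354} - \frac{68495}{419092} = \frac{76819967315}{24171969284}$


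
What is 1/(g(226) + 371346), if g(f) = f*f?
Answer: 1/422422 ≈ 2.3673e-6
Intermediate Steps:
g(f) = f²
1/(g(226) + 371346) = 1/(226² + 371346) = 1/(51076 + 371346) = 1/422422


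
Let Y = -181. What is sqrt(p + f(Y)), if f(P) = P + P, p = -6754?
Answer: 2*I*sqrt(1779) ≈ 84.356*I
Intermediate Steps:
f(P) = 2*P
sqrt(p + f(Y)) = sqrt(-6754 + 2*(-181)) = sqrt(-6754 - 362) = sqrt(-7116) = 2*I*sqrt(1779)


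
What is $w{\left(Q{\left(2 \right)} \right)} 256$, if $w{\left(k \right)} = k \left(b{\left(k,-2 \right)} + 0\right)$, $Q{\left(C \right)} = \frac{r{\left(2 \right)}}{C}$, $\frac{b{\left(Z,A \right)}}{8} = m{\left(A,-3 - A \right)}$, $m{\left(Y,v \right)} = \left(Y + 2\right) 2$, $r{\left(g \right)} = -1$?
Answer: $0$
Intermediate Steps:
$m{\left(Y,v \right)} = 4 + 2 Y$ ($m{\left(Y,v \right)} = \left(2 + Y\right) 2 = 4 + 2 Y$)
$b{\left(Z,A \right)} = 32 + 16 A$ ($b{\left(Z,A \right)} = 8 \left(4 + 2 A\right) = 32 + 16 A$)
$Q{\left(C \right)} = - \frac{1}{C}$
$w{\left(k \right)} = 0$ ($w{\left(k \right)} = k \left(\left(32 + 16 \left(-2\right)\right) + 0\right) = k \left(\left(32 - 32\right) + 0\right) = k \left(0 + 0\right) = k 0 = 0$)
$w{\left(Q{\left(2 \right)} \right)} 256 = 0 \cdot 256 = 0$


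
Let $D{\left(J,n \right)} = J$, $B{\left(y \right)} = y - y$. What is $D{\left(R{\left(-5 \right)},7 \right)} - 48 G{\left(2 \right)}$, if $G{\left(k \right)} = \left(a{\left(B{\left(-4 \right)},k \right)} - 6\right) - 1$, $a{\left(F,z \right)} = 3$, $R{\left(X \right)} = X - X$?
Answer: $192$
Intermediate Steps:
$R{\left(X \right)} = 0$
$B{\left(y \right)} = 0$
$G{\left(k \right)} = -4$ ($G{\left(k \right)} = \left(3 - 6\right) - 1 = -3 - 1 = -4$)
$D{\left(R{\left(-5 \right)},7 \right)} - 48 G{\left(2 \right)} = 0 - -192 = 0 + 192 = 192$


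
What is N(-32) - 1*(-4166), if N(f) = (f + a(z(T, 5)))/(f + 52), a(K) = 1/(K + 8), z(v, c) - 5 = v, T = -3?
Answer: 832881/200 ≈ 4164.4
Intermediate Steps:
z(v, c) = 5 + v
a(K) = 1/(8 + K)
N(f) = (⅒ + f)/(52 + f) (N(f) = (f + 1/(8 + (5 - 3)))/(f + 52) = (f + 1/(8 + 2))/(52 + f) = (f + 1/10)/(52 + f) = (f + ⅒)/(52 + f) = (⅒ + f)/(52 + f))
N(-32) - 1*(-4166) = (⅒ - 32)/(52 - 32) - 1*(-4166) = -319/10/20 + 4166 = (1/20)*(-319/10) + 4166 = -319/200 + 4166 = 832881/200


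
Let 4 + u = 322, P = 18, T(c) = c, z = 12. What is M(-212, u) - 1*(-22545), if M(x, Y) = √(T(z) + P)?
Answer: 22545 + √30 ≈ 22550.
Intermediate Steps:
u = 318 (u = -4 + 322 = 318)
M(x, Y) = √30 (M(x, Y) = √(12 + 18) = √30)
M(-212, u) - 1*(-22545) = √30 - 1*(-22545) = √30 + 22545 = 22545 + √30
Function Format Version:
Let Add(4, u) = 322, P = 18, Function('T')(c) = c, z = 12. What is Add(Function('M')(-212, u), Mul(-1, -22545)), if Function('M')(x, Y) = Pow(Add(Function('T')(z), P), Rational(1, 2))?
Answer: Add(22545, Pow(30, Rational(1, 2))) ≈ 22550.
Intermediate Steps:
u = 318 (u = Add(-4, 322) = 318)
Function('M')(x, Y) = Pow(30, Rational(1, 2)) (Function('M')(x, Y) = Pow(Add(12, 18), Rational(1, 2)) = Pow(30, Rational(1, 2)))
Add(Function('M')(-212, u), Mul(-1, -22545)) = Add(Pow(30, Rational(1, 2)), Mul(-1, -22545)) = Add(Pow(30, Rational(1, 2)), 22545) = Add(22545, Pow(30, Rational(1, 2)))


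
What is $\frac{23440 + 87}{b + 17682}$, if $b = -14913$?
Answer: $\frac{23527}{2769} \approx 8.4966$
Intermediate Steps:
$\frac{23440 + 87}{b + 17682} = \frac{23440 + 87}{-14913 + 17682} = \frac{23527}{2769}$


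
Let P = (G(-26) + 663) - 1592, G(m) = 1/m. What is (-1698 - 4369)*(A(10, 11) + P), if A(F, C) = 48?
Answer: 138976769/26 ≈ 5.3453e+6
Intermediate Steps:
P = -24155/26 (P = (1/(-26) + 663) - 1592 = (-1/26 + 663) - 1592 = 17237/26 - 1592 = -24155/26 ≈ -929.04)
(-1698 - 4369)*(A(10, 11) + P) = (-1698 - 4369)*(48 - 24155/26) = -6067*(-22907/26) = 138976769/26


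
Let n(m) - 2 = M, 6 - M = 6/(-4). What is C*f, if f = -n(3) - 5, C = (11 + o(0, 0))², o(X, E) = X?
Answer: -3509/2 ≈ -1754.5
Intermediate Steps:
M = 15/2 (M = 6 - 6/(-4) = 6 - 6*(-1)/4 = 6 - 1*(-3/2) = 6 + 3/2 = 15/2 ≈ 7.5000)
n(m) = 19/2 (n(m) = 2 + 15/2 = 19/2)
C = 121 (C = (11 + 0)² = 11² = 121)
f = -29/2 (f = -1*19/2 - 5 = -19/2 - 5 = -29/2 ≈ -14.500)
C*f = 121*(-29/2) = -3509/2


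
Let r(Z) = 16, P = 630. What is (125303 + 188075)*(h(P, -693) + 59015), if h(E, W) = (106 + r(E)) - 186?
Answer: 18473946478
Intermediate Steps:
h(E, W) = -64 (h(E, W) = (106 + 16) - 186 = 122 - 186 = -64)
(125303 + 188075)*(h(P, -693) + 59015) = (125303 + 188075)*(-64 + 59015) = 313378*58951 = 18473946478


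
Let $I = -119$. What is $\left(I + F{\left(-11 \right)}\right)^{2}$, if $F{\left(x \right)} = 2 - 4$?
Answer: $14641$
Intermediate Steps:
$F{\left(x \right)} = -2$ ($F{\left(x \right)} = 2 - 4 = -2$)
$\left(I + F{\left(-11 \right)}\right)^{2} = \left(-119 - 2\right)^{2} = \left(-121\right)^{2} = 14641$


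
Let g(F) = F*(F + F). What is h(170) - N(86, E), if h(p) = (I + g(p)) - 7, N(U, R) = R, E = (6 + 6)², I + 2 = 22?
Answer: 57669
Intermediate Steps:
I = 20 (I = -2 + 22 = 20)
E = 144 (E = 12² = 144)
g(F) = 2*F² (g(F) = F*(2*F) = 2*F²)
h(p) = 13 + 2*p² (h(p) = (20 + 2*p²) - 7 = 13 + 2*p²)
h(170) - N(86, E) = (13 + 2*170²) - 1*144 = (13 + 2*28900) - 144 = (13 + 57800) - 144 = 57813 - 144 = 57669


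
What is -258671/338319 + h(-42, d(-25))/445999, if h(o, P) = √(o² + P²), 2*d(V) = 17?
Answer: -258671/338319 + √7345/891998 ≈ -0.76448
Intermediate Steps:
d(V) = 17/2 (d(V) = (½)*17 = 17/2)
h(o, P) = √(P² + o²)
-258671/338319 + h(-42, d(-25))/445999 = -258671/338319 + √((17/2)² + (-42)²)/445999 = -258671*1/338319 + √(289/4 + 1764)*(1/445999) = -258671/338319 + √(7345/4)*(1/445999) = -258671/338319 + (√7345/2)*(1/445999) = -258671/338319 + √7345/891998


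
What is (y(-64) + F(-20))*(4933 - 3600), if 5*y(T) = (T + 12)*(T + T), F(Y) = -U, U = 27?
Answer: 8692493/5 ≈ 1.7385e+6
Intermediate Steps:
F(Y) = -27 (F(Y) = -1*27 = -27)
y(T) = 2*T*(12 + T)/5 (y(T) = ((T + 12)*(T + T))/5 = ((12 + T)*(2*T))/5 = (2*T*(12 + T))/5 = 2*T*(12 + T)/5)
(y(-64) + F(-20))*(4933 - 3600) = ((⅖)*(-64)*(12 - 64) - 27)*(4933 - 3600) = ((⅖)*(-64)*(-52) - 27)*1333 = (6656/5 - 27)*1333 = (6521/5)*1333 = 8692493/5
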